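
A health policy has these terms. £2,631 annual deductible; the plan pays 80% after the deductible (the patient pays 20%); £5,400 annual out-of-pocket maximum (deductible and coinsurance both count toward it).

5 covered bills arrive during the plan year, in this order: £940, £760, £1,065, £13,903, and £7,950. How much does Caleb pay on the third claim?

#1 (£940): entire amount goes to the deductible. Patient pays £940; OOP now £940.
#2 (£760): fully absorbed by the deductible. Patient owes £760 (running OOP £1,700).
#3 (£1,065): £931 to deductible, leaving £134; patient's 20% is £26.80. Patient owes £957.80 (running OOP £2,657.80).

£957.80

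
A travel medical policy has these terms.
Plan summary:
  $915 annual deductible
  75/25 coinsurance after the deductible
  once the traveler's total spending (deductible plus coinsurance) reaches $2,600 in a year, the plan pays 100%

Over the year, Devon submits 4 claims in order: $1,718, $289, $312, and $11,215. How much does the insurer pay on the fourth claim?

Claim 1 ($1,718): $915 finishes the deductible; $803 goes to coinsurance; traveler's 25% is $200.75. Traveler pays $1,115.75; OOP now $1,115.75. Plan pays $1,718 − $1,115.75 = $602.25.
Claim 2 ($289): deductible met; 25% of $289 = $72.25. Traveler pays $72.25; OOP now $1,188. Plan pays $289 − $72.25 = $216.75.
Claim 3 ($312): 25% coinsurance on $312 = $78. Traveler pays $78; OOP now $1,266. Insurer: $312 − $78 = $234.
Claim 4 ($11,215): 25% coinsurance on $11,215 = $2,803.75. That would push OOP to $4,069.75, over the $2,600 cap, so traveler pays $2,600 − $1,266 = $1,334. Insurer: $11,215 − $1,334 = $9,881.

$9,881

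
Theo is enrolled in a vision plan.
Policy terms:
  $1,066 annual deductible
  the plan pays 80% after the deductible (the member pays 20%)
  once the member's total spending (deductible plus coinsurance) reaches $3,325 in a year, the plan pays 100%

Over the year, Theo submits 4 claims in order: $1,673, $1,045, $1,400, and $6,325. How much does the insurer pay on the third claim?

$1,120

Claim 1 ($1,673): deductible takes $1,066, $607 remains; member's 20% is $121.40. Member pays $1,187.40; OOP now $1,187.40. Insurer: $1,673 − $1,187.40 = $485.60.
Claim 2 ($1,045): 20% coinsurance on $1,045 = $209. Member owes $209 (running OOP $1,396.40). Insurer: $1,045 − $209 = $836.
Claim 3 ($1,400): deductible met; 20% of $1,400 = $280. Cost to member: $280. OOP to date $1,676.40. Insurer: $1,400 − $280 = $1,120.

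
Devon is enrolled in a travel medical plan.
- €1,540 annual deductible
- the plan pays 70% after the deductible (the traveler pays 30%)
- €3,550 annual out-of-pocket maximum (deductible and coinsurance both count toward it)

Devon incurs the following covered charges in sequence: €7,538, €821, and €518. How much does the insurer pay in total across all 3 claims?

€5,327

#1 (€7,538): deductible takes €1,540, €5,998 remains; coinsurance €5,998 × 30% = €1,799.40. Traveler owes €3,339.40 (running OOP €3,339.40). Insurer: €7,538 − €3,339.40 = €4,198.60.
#2 (€821): deductible already satisfied, so traveler's share is 30% × €821 = €246.30. That would push OOP to €3,585.70, over the €3,550 cap, so traveler pays €3,550 − €3,339.40 = €210.60. Insurer: €821 − €210.60 = €610.40.
#3 (€518): deductible met; 30% of €518 = €155.40. That would push OOP to €3,705.40, over the €3,550 cap, so traveler pays €3,550 − €3,550 = €0. Insurer: €518 − €0 = €518.
Insurer total: €4,198.60 + €610.40 + €518 = €5,327.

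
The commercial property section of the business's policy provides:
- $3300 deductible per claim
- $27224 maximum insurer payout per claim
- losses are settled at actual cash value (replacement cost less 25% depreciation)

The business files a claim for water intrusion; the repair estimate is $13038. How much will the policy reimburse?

At 25% depreciation, ACV = $13038 − $3259.50 = $9778.50.
After the deductible, $9778.50 − $3300 = $6478.50 remains.
$6478.50 ≤ $27224, so the limit doesn't bind; insurer pays $6478.50.

$6478.50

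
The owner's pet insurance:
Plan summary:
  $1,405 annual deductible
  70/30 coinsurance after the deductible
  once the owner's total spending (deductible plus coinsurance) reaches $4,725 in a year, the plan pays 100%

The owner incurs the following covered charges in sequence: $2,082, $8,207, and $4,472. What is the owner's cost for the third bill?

Claim 1 ($2,082): $1,405 to deductible, leaving $677; coinsurance $677 × 30% = $203.10. Owner pays $1,608.10; OOP now $1,608.10.
Claim 2 ($8,207): 30% coinsurance on $8,207 = $2,462.10. Cost to owner: $2,462.10. OOP to date $4,070.20.
Claim 3 ($4,472): 30% coinsurance on $4,472 = $1,341.60. Adding that to $4,070.20 gives $5,411.80, past the $4,725 cap; owner pays only $4,725 − $4,070.20 = $654.80.

$654.80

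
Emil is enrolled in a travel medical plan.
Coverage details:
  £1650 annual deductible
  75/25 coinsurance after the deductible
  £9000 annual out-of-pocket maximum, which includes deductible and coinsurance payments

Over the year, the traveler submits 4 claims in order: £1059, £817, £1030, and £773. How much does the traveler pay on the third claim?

Bill 1, £1059: all of it applies to the deductible. Cost to traveler: £1059. OOP to date £1059.
Bill 2, £817: £591 finishes the deductible; £226 goes to coinsurance; 25% of £226 = £56.50. Cost to traveler: £647.50. OOP to date £1706.50.
Bill 3, £1030: 25% coinsurance on £1030 = £257.50. Traveler pays £257.50; OOP now £1964.

£257.50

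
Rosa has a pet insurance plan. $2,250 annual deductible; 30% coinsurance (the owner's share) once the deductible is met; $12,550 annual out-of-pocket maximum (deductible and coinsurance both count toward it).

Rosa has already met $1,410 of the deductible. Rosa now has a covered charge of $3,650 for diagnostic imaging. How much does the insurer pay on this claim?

Remaining deductible: $2,250 − $1,410 = $840.
After the $840 deductible portion, $3,650 − $840 = $2,810 is subject to coinsurance.
Coinsurance: $2,810 × 30% = $843.
That puts the owner's cost at $840 + $843 = $1,683 before any cap.
Cumulative spending $1,410 + $1,683 = $3,093 stays under the $12,550 maximum.
Insurer pays the balance: $3,650 − $1,683 = $1,967.

$1,967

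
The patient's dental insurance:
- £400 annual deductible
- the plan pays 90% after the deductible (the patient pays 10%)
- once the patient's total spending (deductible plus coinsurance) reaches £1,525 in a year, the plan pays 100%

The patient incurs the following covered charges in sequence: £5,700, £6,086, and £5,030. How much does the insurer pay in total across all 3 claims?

Claim 1 — £5,700: £400 finishes the deductible; £5,300 goes to coinsurance; coinsurance £5,300 × 10% = £530. Cost to patient: £930. OOP to date £930. Insurer: £5,700 − £930 = £4,770.
Claim 2 — £6,086: deductible met; 10% of £6,086 = £608.60. OOP would hit £1,538.60 > £1,525, so the cap limits the patient to £1,525 − £930 = £595. Plan pays £6,086 − £595 = £5,491.
Claim 3 — £5,030: 10% coinsurance on £5,030 = £503. That would push OOP to £2,028, over the £1,525 cap, so patient pays £1,525 − £1,525 = £0. Insurer: £5,030 − £0 = £5,030.
Insurer total: £4,770 + £5,491 + £5,030 = £15,291.

£15,291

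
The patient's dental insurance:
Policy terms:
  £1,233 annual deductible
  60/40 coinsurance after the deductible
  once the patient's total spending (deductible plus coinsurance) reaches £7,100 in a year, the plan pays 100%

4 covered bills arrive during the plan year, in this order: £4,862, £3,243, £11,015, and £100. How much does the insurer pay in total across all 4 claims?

Claim 1 (£4,862): £1,233 to deductible, leaving £3,629; coinsurance £3,629 × 40% = £1,451.60. Cost to patient: £2,684.60. OOP to date £2,684.60. Insurer: £4,862 − £2,684.60 = £2,177.40.
Claim 2 (£3,243): deductible met; 40% of £3,243 = £1,297.20. Patient owes £1,297.20 (running OOP £3,981.80). Plan pays £3,243 − £1,297.20 = £1,945.80.
Claim 3 (£11,015): 40% coinsurance on £11,015 = £4,406. OOP would hit £8,387.80 > £7,100, so the cap limits the patient to £7,100 − £3,981.80 = £3,118.20. Insurer: £11,015 − £3,118.20 = £7,896.80.
Claim 4 (£100): deductible met; 40% of £100 = £40. That would push OOP to £7,140, over the £7,100 cap, so patient pays £7,100 − £7,100 = £0. Plan pays £100 − £0 = £100.
Insurer total: £2,177.40 + £1,945.80 + £7,896.80 + £100 = £12,120.

£12,120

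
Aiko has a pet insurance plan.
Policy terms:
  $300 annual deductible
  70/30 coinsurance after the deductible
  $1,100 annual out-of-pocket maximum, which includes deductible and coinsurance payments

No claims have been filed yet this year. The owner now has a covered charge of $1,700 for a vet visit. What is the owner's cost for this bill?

$720

Deductible not yet touched, so the first $300 of the bill goes to the deductible.
After the $300 deductible portion, $1,700 − $300 = $1,400 is subject to coinsurance.
30% of $1,400 = $420 falls to the owner.
So the owner owes $300 + $420 = $720 before any cap.
Year-to-date out-of-pocket becomes $0 + $720 = $720, still under the $1,100 maximum, so no cap applies.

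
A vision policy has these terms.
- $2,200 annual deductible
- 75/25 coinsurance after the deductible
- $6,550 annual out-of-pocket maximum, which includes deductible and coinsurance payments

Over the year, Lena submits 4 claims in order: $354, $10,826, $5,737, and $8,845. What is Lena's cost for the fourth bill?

$670.75

Claim 1 ($354): all of it applies to the deductible. Cost to member: $354. OOP to date $354.
Claim 2 ($10,826): deductible takes $1,846, $8,980 remains; 25% of $8,980 = $2,245. Member pays $4,091; OOP now $4,445.
Claim 3 ($5,737): deductible met; 25% of $5,737 = $1,434.25. Member owes $1,434.25 (running OOP $5,879.25).
Claim 4 ($8,845): deductible met; 25% of $8,845 = $2,211.25. That would push OOP to $8,090.50, over the $6,550 cap, so member pays $6,550 − $5,879.25 = $670.75.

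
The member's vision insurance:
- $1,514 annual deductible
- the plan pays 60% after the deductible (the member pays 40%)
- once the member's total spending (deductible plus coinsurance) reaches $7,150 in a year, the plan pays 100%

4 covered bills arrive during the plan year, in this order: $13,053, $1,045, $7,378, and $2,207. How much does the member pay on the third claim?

$602.40

Bill 1, $13,053: $1,514 to deductible, leaving $11,539; coinsurance $11,539 × 40% = $4,615.60. Member owes $6,129.60 (running OOP $6,129.60).
Bill 2, $1,045: 40% coinsurance on $1,045 = $418. Member pays $418; OOP now $6,547.60.
Bill 3, $7,378: 40% coinsurance on $7,378 = $2,951.20. OOP would hit $9,498.80 > $7,150, so the cap limits the member to $7,150 − $6,547.60 = $602.40.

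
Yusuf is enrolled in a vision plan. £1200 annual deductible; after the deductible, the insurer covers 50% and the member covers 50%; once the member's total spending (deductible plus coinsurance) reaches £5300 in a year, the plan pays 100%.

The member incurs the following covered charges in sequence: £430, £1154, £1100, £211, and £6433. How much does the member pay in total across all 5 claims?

£5264

Bill 1, £430: all of it applies to the deductible. Cost to member: £430. OOP to date £430.
Bill 2, £1154: deductible takes £770, £384 remains; coinsurance £384 × 50% = £192. Member pays £962; OOP now £1392.
Bill 3, £1100: deductible already satisfied, so member's share is 50% × £1100 = £550. Member pays £550; OOP now £1942.
Bill 4, £211: 50% coinsurance on £211 = £105.50. Member owes £105.50 (running OOP £2047.50).
Bill 5, £6433: 50% coinsurance on £6433 = £3216.50. Member owes £3216.50 (running OOP £5264).
Summing the member's payments: £430 + £962 + £550 + £105.50 + £3216.50 = £5264.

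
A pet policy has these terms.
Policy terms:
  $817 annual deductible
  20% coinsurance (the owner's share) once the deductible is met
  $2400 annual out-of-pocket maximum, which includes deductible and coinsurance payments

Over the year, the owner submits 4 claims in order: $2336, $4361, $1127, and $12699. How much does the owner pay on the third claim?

$225.40

#1 ($2336): deductible takes $817, $1519 remains; owner's 20% is $303.80. Owner pays $1120.80; OOP now $1120.80.
#2 ($4361): deductible already satisfied, so owner's share is 20% × $4361 = $872.20. Owner pays $872.20; OOP now $1993.
#3 ($1127): 20% coinsurance on $1127 = $225.40. Owner owes $225.40 (running OOP $2218.40).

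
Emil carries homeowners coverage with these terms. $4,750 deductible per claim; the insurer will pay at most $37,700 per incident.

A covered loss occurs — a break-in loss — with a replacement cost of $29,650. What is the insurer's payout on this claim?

Less the $4,750 deductible: $29,650 − $4,750 = $24,900.
$24,900 ≤ $37,700, so the limit doesn't bind; insurer pays $24,900.

$24,900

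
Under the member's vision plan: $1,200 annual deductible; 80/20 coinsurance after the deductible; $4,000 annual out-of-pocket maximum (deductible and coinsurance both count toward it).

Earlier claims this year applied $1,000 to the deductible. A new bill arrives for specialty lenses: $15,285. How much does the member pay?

$3,000

$1,000 of the $1,200 deductible is already met, leaving $200.
The remaining $15,085 (= $15,285 − $200) moves to coinsurance.
Member's 20% share of $15,085 is $3,017.
So the member owes $200 + $3,017 = $3,217 before any cap.
Year-to-date out-of-pocket would reach $1,000 + $3,217 = $4,217, above the $4,000 maximum, so the member pays only $4,000 − $1,000 = $3,000.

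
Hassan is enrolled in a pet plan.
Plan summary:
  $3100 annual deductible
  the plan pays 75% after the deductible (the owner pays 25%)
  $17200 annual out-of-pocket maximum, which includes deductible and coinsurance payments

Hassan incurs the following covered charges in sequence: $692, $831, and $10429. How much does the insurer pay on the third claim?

$6639

Claim 1 ($692): fully absorbed by the deductible. Owner pays $692; OOP now $692. Insurer: $692 − $692 = $0.
Claim 2 ($831): all of it applies to the deductible. Cost to owner: $831. OOP to date $1523. Insurer: $831 − $831 = $0.
Claim 3 ($10429): $1577 finishes the deductible; $8852 goes to coinsurance; owner's 25% is $2213. Owner pays $3790; OOP now $5313. Plan pays $10429 − $3790 = $6639.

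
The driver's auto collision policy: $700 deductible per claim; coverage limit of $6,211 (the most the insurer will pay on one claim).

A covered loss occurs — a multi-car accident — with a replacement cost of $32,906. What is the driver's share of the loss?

After the deductible, $32,906 − $700 = $32,206 remains.
The $6,211 per-incident cap binds; insurer pays $6,211.
Out of pocket: $32,906 − $6,211 = $26,695.

$26,695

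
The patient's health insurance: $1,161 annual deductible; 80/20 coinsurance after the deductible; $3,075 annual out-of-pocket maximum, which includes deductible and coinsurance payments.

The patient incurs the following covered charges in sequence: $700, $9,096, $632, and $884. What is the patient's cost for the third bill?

#1 ($700): all of it applies to the deductible. Cost to patient: $700. OOP to date $700.
#2 ($9,096): $461 finishes the deductible; $8,635 goes to coinsurance; 20% of $8,635 = $1,727. Cost to patient: $2,188. OOP to date $2,888.
#3 ($632): 20% coinsurance on $632 = $126.40. Patient pays $126.40; OOP now $3,014.40.

$126.40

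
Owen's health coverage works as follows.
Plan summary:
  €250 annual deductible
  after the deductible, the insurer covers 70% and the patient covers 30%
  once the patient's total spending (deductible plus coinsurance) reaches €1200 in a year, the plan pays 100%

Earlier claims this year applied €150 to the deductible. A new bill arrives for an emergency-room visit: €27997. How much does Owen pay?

€150 of the €250 deductible is already met, leaving €100.
The remaining €27897 (= €27997 − €100) moves to coinsurance.
30% of €27897 = €8369.10 falls to the patient.
Patient responsibility before any cap: €100 + €8369.10 = €8469.10.
Year-to-date out-of-pocket would reach €150 + €8469.10 = €8619.10, above the €1200 maximum, so the patient pays only €1200 − €150 = €1050.

€1050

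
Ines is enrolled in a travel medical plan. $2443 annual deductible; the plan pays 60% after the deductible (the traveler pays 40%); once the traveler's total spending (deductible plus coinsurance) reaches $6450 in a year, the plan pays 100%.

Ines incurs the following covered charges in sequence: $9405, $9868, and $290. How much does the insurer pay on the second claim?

$8645.80

Claim 1 — $9405: $2443 finishes the deductible; $6962 goes to coinsurance; coinsurance $6962 × 40% = $2784.80. Cost to traveler: $5227.80. OOP to date $5227.80. Plan pays $9405 − $5227.80 = $4177.20.
Claim 2 — $9868: deductible already satisfied, so traveler's share is 40% × $9868 = $3947.20. Adding that to $5227.80 gives $9175, past the $6450 cap; traveler pays only $6450 − $5227.80 = $1222.20. Insurer: $9868 − $1222.20 = $8645.80.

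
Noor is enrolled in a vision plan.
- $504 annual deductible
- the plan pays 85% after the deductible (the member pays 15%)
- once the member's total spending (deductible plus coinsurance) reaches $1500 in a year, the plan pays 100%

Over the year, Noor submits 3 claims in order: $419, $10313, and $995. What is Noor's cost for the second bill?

Claim 1 — $419: all of it applies to the deductible. Cost to member: $419. OOP to date $419.
Claim 2 — $10313: deductible takes $85, $10228 remains; 15% of $10228 = $1534.20. Deductible plus coinsurance: $85 + $1534.20 = $1619.20. Adding that to $419 gives $2038.20, past the $1500 cap; member pays only $1500 − $419 = $1081.

$1081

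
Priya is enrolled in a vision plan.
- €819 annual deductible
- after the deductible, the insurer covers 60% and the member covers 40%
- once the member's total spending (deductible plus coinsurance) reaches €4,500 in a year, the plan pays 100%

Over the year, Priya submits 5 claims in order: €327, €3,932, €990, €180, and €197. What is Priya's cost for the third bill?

€396

Bill 1, €327: all of it applies to the deductible. Member owes €327 (running OOP €327).
Bill 2, €3,932: €492 to deductible, leaving €3,440; coinsurance €3,440 × 40% = €1,376. Cost to member: €1,868. OOP to date €2,195.
Bill 3, €990: deductible met; 40% of €990 = €396. Member pays €396; OOP now €2,591.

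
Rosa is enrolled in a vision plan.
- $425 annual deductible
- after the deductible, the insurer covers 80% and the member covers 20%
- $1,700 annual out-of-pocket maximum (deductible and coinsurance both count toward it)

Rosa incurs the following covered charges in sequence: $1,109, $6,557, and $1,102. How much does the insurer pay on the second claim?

Claim 1 ($1,109): $425 to deductible, leaving $684; coinsurance $684 × 20% = $136.80. Member owes $561.80 (running OOP $561.80). Plan pays $1,109 − $561.80 = $547.20.
Claim 2 ($6,557): deductible already satisfied, so member's share is 20% × $6,557 = $1,311.40. OOP would hit $1,873.20 > $1,700, so the cap limits the member to $1,700 − $561.80 = $1,138.20. Plan pays $6,557 − $1,138.20 = $5,418.80.

$5,418.80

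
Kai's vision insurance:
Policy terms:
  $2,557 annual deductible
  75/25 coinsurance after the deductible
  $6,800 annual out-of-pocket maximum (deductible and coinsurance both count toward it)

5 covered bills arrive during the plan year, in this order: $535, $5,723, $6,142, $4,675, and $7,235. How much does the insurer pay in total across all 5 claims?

$17,510

Claim 1 — $535: fully absorbed by the deductible. Member owes $535 (running OOP $535). Insurer: $535 − $535 = $0.
Claim 2 — $5,723: deductible takes $2,022, $3,701 remains; member's 25% is $925.25. Member pays $2,947.25; OOP now $3,482.25. Plan pays $5,723 − $2,947.25 = $2,775.75.
Claim 3 — $6,142: 25% coinsurance on $6,142 = $1,535.50. Cost to member: $1,535.50. OOP to date $5,017.75. Plan pays $6,142 − $1,535.50 = $4,606.50.
Claim 4 — $4,675: 25% coinsurance on $4,675 = $1,168.75. Cost to member: $1,168.75. OOP to date $6,186.50. Plan pays $4,675 − $1,168.75 = $3,506.25.
Claim 5 — $7,235: 25% coinsurance on $7,235 = $1,808.75. That would push OOP to $7,995.25, over the $6,800 cap, so member pays $6,800 − $6,186.50 = $613.50. Insurer: $7,235 − $613.50 = $6,621.50.
Insurer total = bills − member's total = $24,310 − $6,800 = $17,510.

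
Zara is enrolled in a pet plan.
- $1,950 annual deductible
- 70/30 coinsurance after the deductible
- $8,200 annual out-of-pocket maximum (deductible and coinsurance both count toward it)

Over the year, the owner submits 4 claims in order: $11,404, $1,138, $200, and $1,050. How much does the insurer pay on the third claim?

Claim 1 ($11,404): deductible takes $1,950, $9,454 remains; owner's 30% is $2,836.20. Owner pays $4,786.20; OOP now $4,786.20. Insurer: $11,404 − $4,786.20 = $6,617.80.
Claim 2 ($1,138): deductible already satisfied, so owner's share is 30% × $1,138 = $341.40. Owner owes $341.40 (running OOP $5,127.60). Insurer: $1,138 − $341.40 = $796.60.
Claim 3 ($200): deductible met; 30% of $200 = $60. Cost to owner: $60. OOP to date $5,187.60. Plan pays $200 − $60 = $140.

$140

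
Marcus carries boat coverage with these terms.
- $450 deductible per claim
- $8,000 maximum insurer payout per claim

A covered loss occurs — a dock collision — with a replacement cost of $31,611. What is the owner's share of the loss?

Subtract the deductible: $31,611 − $450 = $31,161.
$31,161 exceeds the $8,000 limit, so the insurer pays the limit: $8,000.
The owner bears the rest of the original loss: $31,611 − $8,000 = $23,611.

$23,611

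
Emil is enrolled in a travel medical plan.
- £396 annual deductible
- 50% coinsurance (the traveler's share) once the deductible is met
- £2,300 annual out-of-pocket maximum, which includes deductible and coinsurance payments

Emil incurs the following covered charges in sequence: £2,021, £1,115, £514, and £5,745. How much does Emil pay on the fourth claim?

Claim 1 (£2,021): deductible takes £396, £1,625 remains; coinsurance £1,625 × 50% = £812.50. Traveler owes £1,208.50 (running OOP £1,208.50).
Claim 2 (£1,115): deductible met; 50% of £1,115 = £557.50. Traveler owes £557.50 (running OOP £1,766).
Claim 3 (£514): deductible already satisfied, so traveler's share is 50% × £514 = £257. Cost to traveler: £257. OOP to date £2,023.
Claim 4 (£5,745): deductible met; 50% of £5,745 = £2,872.50. Adding that to £2,023 gives £4,895.50, past the £2,300 cap; traveler pays only £2,300 − £2,023 = £277.

£277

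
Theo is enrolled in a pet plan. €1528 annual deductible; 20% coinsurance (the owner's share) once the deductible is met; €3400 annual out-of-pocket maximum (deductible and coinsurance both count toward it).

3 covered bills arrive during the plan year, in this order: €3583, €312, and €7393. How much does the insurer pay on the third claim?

#1 (€3583): €1528 finishes the deductible; €2055 goes to coinsurance; coinsurance €2055 × 20% = €411. Cost to owner: €1939. OOP to date €1939. Plan pays €3583 − €1939 = €1644.
#2 (€312): 20% coinsurance on €312 = €62.40. Owner owes €62.40 (running OOP €2001.40). Plan pays €312 − €62.40 = €249.60.
#3 (€7393): deductible already satisfied, so owner's share is 20% × €7393 = €1478.60. Adding that to €2001.40 gives €3480, past the €3400 cap; owner pays only €3400 − €2001.40 = €1398.60. Insurer: €7393 − €1398.60 = €5994.40.

€5994.40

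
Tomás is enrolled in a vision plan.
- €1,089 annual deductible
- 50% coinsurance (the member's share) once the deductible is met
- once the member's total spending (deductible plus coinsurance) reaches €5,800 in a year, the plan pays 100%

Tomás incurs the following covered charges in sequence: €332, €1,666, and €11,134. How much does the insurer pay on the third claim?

€6,877.50

Claim 1 — €332: entire amount goes to the deductible. Cost to member: €332. OOP to date €332. Insurer: €332 − €332 = €0.
Claim 2 — €1,666: deductible takes €757, €909 remains; member's 50% is €454.50. Member owes €1,211.50 (running OOP €1,543.50). Insurer: €1,666 − €1,211.50 = €454.50.
Claim 3 — €11,134: 50% coinsurance on €11,134 = €5,567. Adding that to €1,543.50 gives €7,110.50, past the €5,800 cap; member pays only €5,800 − €1,543.50 = €4,256.50. Insurer: €11,134 − €4,256.50 = €6,877.50.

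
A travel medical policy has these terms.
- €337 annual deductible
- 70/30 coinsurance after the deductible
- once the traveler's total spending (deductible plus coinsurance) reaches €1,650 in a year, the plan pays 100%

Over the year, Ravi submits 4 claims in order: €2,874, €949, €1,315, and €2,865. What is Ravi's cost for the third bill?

Claim 1 (€2,874): deductible takes €337, €2,537 remains; coinsurance €2,537 × 30% = €761.10. Traveler pays €1,098.10; OOP now €1,098.10.
Claim 2 (€949): deductible met; 30% of €949 = €284.70. Cost to traveler: €284.70. OOP to date €1,382.80.
Claim 3 (€1,315): deductible met; 30% of €1,315 = €394.50. Adding that to €1,382.80 gives €1,777.30, past the €1,650 cap; traveler pays only €1,650 − €1,382.80 = €267.20.

€267.20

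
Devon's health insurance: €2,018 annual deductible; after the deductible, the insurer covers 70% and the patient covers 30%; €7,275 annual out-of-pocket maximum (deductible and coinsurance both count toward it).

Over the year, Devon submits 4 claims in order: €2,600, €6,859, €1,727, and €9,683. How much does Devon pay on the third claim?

€518.10

Claim 1 — €2,600: €2,018 to deductible, leaving €582; coinsurance €582 × 30% = €174.60. Patient pays €2,192.60; OOP now €2,192.60.
Claim 2 — €6,859: deductible already satisfied, so patient's share is 30% × €6,859 = €2,057.70. Cost to patient: €2,057.70. OOP to date €4,250.30.
Claim 3 — €1,727: 30% coinsurance on €1,727 = €518.10. Patient pays €518.10; OOP now €4,768.40.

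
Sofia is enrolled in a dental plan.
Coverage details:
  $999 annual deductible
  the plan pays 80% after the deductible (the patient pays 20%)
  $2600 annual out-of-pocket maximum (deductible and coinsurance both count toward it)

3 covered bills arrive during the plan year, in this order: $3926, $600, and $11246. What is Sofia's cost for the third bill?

Claim 1 — $3926: $999 finishes the deductible; $2927 goes to coinsurance; 20% of $2927 = $585.40. Patient pays $1584.40; OOP now $1584.40.
Claim 2 — $600: 20% coinsurance on $600 = $120. Patient pays $120; OOP now $1704.40.
Claim 3 — $11246: deductible already satisfied, so patient's share is 20% × $11246 = $2249.20. That would push OOP to $3953.60, over the $2600 cap, so patient pays $2600 − $1704.40 = $895.60.

$895.60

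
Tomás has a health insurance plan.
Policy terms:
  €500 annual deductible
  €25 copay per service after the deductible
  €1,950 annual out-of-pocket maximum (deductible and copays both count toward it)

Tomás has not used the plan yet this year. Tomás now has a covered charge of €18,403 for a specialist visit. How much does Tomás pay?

€525

The full €500 deductible is still open; €500 of this bill applies to it.
That leaves €18,403 − €500 = €17,903 for the copay.
Copay on this service: €25.
That puts the patient's cost at €500 + €25 = €525 before any cap.
Cumulative spending €0 + €525 = €525 stays under the €1,950 maximum.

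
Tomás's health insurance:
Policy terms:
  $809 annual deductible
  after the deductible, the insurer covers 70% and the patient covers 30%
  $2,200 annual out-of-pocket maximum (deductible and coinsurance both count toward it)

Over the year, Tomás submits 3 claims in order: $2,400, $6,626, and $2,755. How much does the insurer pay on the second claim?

#1 ($2,400): $809 finishes the deductible; $1,591 goes to coinsurance; coinsurance $1,591 × 30% = $477.30. Patient owes $1,286.30 (running OOP $1,286.30). Plan pays $2,400 − $1,286.30 = $1,113.70.
#2 ($6,626): deductible met; 30% of $6,626 = $1,987.80. Adding that to $1,286.30 gives $3,274.10, past the $2,200 cap; patient pays only $2,200 − $1,286.30 = $913.70. Insurer: $6,626 − $913.70 = $5,712.30.

$5,712.30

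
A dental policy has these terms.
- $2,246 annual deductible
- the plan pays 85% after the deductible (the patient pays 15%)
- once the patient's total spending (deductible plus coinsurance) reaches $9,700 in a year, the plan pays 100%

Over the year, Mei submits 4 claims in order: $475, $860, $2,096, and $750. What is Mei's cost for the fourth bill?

$112.50

Claim 1 — $475: all of it applies to the deductible. Patient pays $475; OOP now $475.
Claim 2 — $860: fully absorbed by the deductible. Cost to patient: $860. OOP to date $1,335.
Claim 3 — $2,096: $911 finishes the deductible; $1,185 goes to coinsurance; patient's 15% is $177.75. Patient pays $1,088.75; OOP now $2,423.75.
Claim 4 — $750: 15% coinsurance on $750 = $112.50. Patient owes $112.50 (running OOP $2,536.25).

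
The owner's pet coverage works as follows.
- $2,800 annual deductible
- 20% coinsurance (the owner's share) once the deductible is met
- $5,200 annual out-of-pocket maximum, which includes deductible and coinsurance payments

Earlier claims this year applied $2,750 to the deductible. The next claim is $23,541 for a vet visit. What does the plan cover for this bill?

$21,091

$2,750 of the $2,800 deductible is already met, leaving $50.
After the $50 deductible portion, $23,541 − $50 = $23,491 is subject to coinsurance.
20% of $23,491 = $4,698.20 falls to the owner.
Owner responsibility before any cap: $50 + $4,698.20 = $4,748.20.
That would bring total out-of-pocket to $7,498.20, past the $5,200 cap. The owner is capped at $5,200 − $2,750 = $2,450 on this claim.
The insurer covers the remainder: $23,541 − $2,450 = $21,091.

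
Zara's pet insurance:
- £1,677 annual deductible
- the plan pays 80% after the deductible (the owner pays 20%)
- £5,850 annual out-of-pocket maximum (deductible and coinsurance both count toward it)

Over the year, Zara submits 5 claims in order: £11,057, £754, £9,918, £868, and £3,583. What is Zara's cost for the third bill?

£1,983.60

Bill 1, £11,057: £1,677 to deductible, leaving £9,380; owner's 20% is £1,876. Owner pays £3,553; OOP now £3,553.
Bill 2, £754: deductible already satisfied, so owner's share is 20% × £754 = £150.80. Owner owes £150.80 (running OOP £3,703.80).
Bill 3, £9,918: 20% coinsurance on £9,918 = £1,983.60. Owner owes £1,983.60 (running OOP £5,687.40).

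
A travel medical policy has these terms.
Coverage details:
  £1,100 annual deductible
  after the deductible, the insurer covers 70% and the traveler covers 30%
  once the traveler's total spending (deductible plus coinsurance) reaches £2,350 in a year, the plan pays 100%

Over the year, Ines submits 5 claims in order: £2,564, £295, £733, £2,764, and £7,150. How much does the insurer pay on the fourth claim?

£2,261.60

Claim 1 — £2,564: £1,100 finishes the deductible; £1,464 goes to coinsurance; 30% of £1,464 = £439.20. Traveler pays £1,539.20; OOP now £1,539.20. Insurer: £2,564 − £1,539.20 = £1,024.80.
Claim 2 — £295: 30% coinsurance on £295 = £88.50. Traveler pays £88.50; OOP now £1,627.70. Insurer: £295 − £88.50 = £206.50.
Claim 3 — £733: 30% coinsurance on £733 = £219.90. Traveler pays £219.90; OOP now £1,847.60. Insurer: £733 − £219.90 = £513.10.
Claim 4 — £2,764: deductible met; 30% of £2,764 = £829.20. That would push OOP to £2,676.80, over the £2,350 cap, so traveler pays £2,350 − £1,847.60 = £502.40. Insurer: £2,764 − £502.40 = £2,261.60.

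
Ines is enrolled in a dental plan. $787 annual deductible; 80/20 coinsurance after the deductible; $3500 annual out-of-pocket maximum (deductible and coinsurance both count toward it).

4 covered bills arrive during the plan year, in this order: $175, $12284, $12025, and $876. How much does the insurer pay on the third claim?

$11646.40

#1 ($175): entire amount goes to the deductible. Patient pays $175; OOP now $175. Insurer: $175 − $175 = $0.
#2 ($12284): deductible takes $612, $11672 remains; coinsurance $11672 × 20% = $2334.40. Cost to patient: $2946.40. OOP to date $3121.40. Insurer: $12284 − $2946.40 = $9337.60.
#3 ($12025): deductible met; 20% of $12025 = $2405. That would push OOP to $5526.40, over the $3500 cap, so patient pays $3500 − $3121.40 = $378.60. Insurer: $12025 − $378.60 = $11646.40.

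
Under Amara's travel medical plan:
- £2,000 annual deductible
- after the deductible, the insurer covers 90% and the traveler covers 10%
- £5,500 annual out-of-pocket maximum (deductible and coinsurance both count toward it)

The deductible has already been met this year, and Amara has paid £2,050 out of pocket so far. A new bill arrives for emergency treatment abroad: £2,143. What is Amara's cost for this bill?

£214.30

The deductible is already satisfied, so the full bill goes to coinsurance.
Coinsurance: £2,143 × 10% = £214.30.
Total out-of-pocket so far would be £2,050 + £214.30 = £2,264.30, below the £5,500 cap — no reduction.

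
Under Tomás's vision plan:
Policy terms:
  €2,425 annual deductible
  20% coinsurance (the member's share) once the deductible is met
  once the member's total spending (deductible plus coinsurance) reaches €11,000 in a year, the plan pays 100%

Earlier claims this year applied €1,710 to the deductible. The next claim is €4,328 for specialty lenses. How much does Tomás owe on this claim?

€1,437.60

€1,710 of the €2,425 deductible is already met, leaving €715.
The remaining €3,613 (= €4,328 − €715) moves to coinsurance.
20% of €3,613 = €722.60 falls to the member.
That puts the member's cost at €715 + €722.60 = €1,437.60 before any cap.
Year-to-date out-of-pocket becomes €1,710 + €1,437.60 = €3,147.60, still under the €11,000 maximum, so no cap applies.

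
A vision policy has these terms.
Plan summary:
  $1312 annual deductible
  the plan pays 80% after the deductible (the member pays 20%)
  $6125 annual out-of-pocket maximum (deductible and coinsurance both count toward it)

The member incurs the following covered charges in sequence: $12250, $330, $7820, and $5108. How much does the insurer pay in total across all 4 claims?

Claim 1 ($12250): deductible takes $1312, $10938 remains; 20% of $10938 = $2187.60. Member pays $3499.60; OOP now $3499.60. Plan pays $12250 − $3499.60 = $8750.40.
Claim 2 ($330): 20% coinsurance on $330 = $66. Member pays $66; OOP now $3565.60. Insurer: $330 − $66 = $264.
Claim 3 ($7820): deductible already satisfied, so member's share is 20% × $7820 = $1564. Member owes $1564 (running OOP $5129.60). Plan pays $7820 − $1564 = $6256.
Claim 4 ($5108): deductible already satisfied, so member's share is 20% × $5108 = $1021.60. OOP would hit $6151.20 > $6125, so the cap limits the member to $6125 − $5129.60 = $995.40. Insurer: $5108 − $995.40 = $4112.60.
Insurer total = bills − member's total = $25508 − $6125 = $19383.

$19383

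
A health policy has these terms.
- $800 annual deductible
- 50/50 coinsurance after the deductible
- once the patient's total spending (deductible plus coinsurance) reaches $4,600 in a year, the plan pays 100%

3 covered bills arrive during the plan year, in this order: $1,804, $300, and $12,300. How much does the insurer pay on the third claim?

#1 ($1,804): $800 to deductible, leaving $1,004; coinsurance $1,004 × 50% = $502. Cost to patient: $1,302. OOP to date $1,302. Insurer: $1,804 − $1,302 = $502.
#2 ($300): deductible already satisfied, so patient's share is 50% × $300 = $150. Cost to patient: $150. OOP to date $1,452. Plan pays $300 − $150 = $150.
#3 ($12,300): deductible already satisfied, so patient's share is 50% × $12,300 = $6,150. That would push OOP to $7,602, over the $4,600 cap, so patient pays $4,600 − $1,452 = $3,148. Insurer: $12,300 − $3,148 = $9,152.

$9,152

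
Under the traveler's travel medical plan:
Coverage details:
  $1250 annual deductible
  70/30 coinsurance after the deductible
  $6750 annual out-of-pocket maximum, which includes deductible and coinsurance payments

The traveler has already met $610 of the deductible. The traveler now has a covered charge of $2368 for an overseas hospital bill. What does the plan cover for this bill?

$610 of the $1250 deductible is already met, leaving $640.
That leaves $2368 − $640 = $1728 for coinsurance.
30% of $1728 = $518.40 falls to the traveler.
That puts the traveler's cost at $640 + $518.40 = $1158.40 before any cap.
Cumulative spending $610 + $1158.40 = $1768.40 stays under the $6750 maximum.
Insurer pays the balance: $2368 − $1158.40 = $1209.60.

$1209.60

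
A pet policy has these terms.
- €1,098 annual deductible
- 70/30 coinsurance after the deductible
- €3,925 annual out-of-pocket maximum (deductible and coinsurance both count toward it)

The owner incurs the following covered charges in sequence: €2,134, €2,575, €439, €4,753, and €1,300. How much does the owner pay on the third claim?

€131.70

#1 (€2,134): deductible takes €1,098, €1,036 remains; owner's 30% is €310.80. Owner pays €1,408.80; OOP now €1,408.80.
#2 (€2,575): deductible already satisfied, so owner's share is 30% × €2,575 = €772.50. Cost to owner: €772.50. OOP to date €2,181.30.
#3 (€439): deductible already satisfied, so owner's share is 30% × €439 = €131.70. Owner owes €131.70 (running OOP €2,313).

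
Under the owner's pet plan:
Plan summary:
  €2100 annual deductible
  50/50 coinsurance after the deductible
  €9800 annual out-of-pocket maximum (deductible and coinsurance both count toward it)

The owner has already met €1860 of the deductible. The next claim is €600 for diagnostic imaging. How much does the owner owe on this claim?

€1860 of the €2100 deductible is already met, leaving €240.
After the €240 deductible portion, €600 − €240 = €360 is subject to coinsurance.
Owner's 50% share of €360 is €180.
Owner responsibility before any cap: €240 + €180 = €420.
Cumulative spending €1860 + €420 = €2280 stays under the €9800 maximum.

€420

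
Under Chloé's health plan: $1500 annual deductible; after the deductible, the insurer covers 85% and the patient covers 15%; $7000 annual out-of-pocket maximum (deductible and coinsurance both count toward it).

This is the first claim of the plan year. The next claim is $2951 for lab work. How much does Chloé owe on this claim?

The full $1500 deductible is still open; $1500 of this bill applies to it.
That leaves $2951 − $1500 = $1451 for coinsurance.
15% of $1451 = $217.65 falls to the patient.
Patient responsibility before any cap: $1500 + $217.65 = $1717.65.
Total out-of-pocket so far would be $0 + $1717.65 = $1717.65, below the $7000 cap — no reduction.

$1717.65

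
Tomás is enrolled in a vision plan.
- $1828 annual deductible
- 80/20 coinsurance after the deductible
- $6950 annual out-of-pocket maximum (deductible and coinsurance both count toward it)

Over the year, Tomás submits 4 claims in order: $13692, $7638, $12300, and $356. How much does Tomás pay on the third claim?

$1221.60

#1 ($13692): $1828 finishes the deductible; $11864 goes to coinsurance; member's 20% is $2372.80. Cost to member: $4200.80. OOP to date $4200.80.
#2 ($7638): deductible met; 20% of $7638 = $1527.60. Member pays $1527.60; OOP now $5728.40.
#3 ($12300): 20% coinsurance on $12300 = $2460. Adding that to $5728.40 gives $8188.40, past the $6950 cap; member pays only $6950 − $5728.40 = $1221.60.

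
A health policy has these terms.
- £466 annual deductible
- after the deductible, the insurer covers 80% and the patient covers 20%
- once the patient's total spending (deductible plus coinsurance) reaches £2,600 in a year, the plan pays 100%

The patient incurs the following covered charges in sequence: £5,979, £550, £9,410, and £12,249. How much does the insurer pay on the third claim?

£8,488.60

Bill 1, £5,979: £466 finishes the deductible; £5,513 goes to coinsurance; coinsurance £5,513 × 20% = £1,102.60. Patient pays £1,568.60; OOP now £1,568.60. Insurer: £5,979 − £1,568.60 = £4,410.40.
Bill 2, £550: deductible already satisfied, so patient's share is 20% × £550 = £110. Patient pays £110; OOP now £1,678.60. Insurer: £550 − £110 = £440.
Bill 3, £9,410: 20% coinsurance on £9,410 = £1,882. OOP would hit £3,560.60 > £2,600, so the cap limits the patient to £2,600 − £1,678.60 = £921.40. Insurer: £9,410 − £921.40 = £8,488.60.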